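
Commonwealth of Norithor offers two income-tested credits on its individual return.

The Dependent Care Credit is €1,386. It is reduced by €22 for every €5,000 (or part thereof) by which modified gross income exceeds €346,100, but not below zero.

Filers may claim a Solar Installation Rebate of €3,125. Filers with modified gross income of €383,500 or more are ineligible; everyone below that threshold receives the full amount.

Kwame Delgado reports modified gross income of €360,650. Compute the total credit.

€4,445

Dependent Care Credit: income exceeds €346,100 by €14,550, which is 3 full-or-partial €5,000 increments; reduction = 3 × €22 = €66, leaving €1,320.
Solar Installation Rebate: €360,650 is below the €383,500 cutoff, so the full €3,125 applies.
Total: €1,320 + €3,125 = €4,445.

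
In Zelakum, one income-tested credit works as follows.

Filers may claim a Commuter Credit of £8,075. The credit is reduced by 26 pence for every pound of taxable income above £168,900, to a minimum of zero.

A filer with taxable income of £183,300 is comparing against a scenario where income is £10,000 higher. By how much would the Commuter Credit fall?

At £183,300 — 26% of the £14,400 excess over £168,900 is £3,744; credit = £8,075 − £3,744 = £4,331.
At £193,300 — 26% of the £24,400 excess over £168,900 is £6,344; credit = £8,075 − £6,344 = £1,731.
Lost: £4,331 − £1,731 = £2,600.

£2,600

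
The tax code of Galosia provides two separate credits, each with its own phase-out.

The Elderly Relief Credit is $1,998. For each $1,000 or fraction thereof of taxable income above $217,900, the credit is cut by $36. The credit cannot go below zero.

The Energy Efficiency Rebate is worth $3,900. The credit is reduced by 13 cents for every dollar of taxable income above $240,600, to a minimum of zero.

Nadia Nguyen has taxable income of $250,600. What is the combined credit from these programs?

$3,410

Elderly Relief Credit: income exceeds $217,900 by $32,700, which is 33 full-or-partial $1,000 increments; reduction = 33 × $36 = $1,188, leaving $810.
Energy Efficiency Rebate: 13% of the $10,000 excess over $240,600 is $1,300; credit = $3,900 − $1,300 = $2,600.
Total: $810 + $2,600 = $3,410.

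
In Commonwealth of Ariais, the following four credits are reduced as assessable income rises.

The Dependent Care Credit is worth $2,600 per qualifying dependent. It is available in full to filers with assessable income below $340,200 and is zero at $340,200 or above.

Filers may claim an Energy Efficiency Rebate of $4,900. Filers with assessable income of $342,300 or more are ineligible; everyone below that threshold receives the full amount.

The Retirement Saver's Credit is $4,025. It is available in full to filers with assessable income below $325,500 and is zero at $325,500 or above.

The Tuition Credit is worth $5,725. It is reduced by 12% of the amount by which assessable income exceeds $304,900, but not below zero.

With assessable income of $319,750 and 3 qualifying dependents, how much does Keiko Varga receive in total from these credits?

$20,668

Dependent Care Credit: base = 3 × $2,600 = $7,800. $319,750 is below the $340,200 cutoff, so the full $7,800 applies.
Energy Efficiency Rebate: $319,750 is below the $342,300 cutoff, so the full $4,900 applies.
Retirement Saver's Credit: $319,750 is below the $325,500 cutoff, so the full $4,025 applies.
Tuition Credit: 12% of the $14,850 excess over $304,900 is $1,782; credit = $5,725 − $1,782 = $3,943.
Total: $7,800 + $4,900 + $4,025 + $3,943 = $20,668.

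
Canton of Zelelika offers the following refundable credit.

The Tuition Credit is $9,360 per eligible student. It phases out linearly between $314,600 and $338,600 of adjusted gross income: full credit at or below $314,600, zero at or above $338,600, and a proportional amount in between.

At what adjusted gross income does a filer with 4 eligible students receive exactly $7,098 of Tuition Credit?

Full credit = 4 × $9,360 = $37,440.
$7,098 is 7,098/37,440 of the full $37,440, so 30,342/37,440 of the $24,000 range has been used: income = $314,600 + $24,000 × 30,342/37,440 = $334,050.

$334,050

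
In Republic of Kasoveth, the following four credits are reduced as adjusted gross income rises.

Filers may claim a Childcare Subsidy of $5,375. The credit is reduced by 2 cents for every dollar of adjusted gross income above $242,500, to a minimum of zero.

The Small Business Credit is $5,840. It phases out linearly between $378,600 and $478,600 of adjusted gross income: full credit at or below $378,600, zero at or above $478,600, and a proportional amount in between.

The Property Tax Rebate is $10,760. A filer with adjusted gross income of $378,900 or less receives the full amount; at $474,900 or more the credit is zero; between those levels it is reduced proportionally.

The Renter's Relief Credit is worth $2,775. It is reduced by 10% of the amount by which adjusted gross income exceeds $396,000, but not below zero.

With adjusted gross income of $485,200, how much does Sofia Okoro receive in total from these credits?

$521

Childcare Subsidy: 2% of the $242,700 excess over $242,500 is $4,854; credit = $5,375 − $4,854 = $521.
Small Business Credit: $485,200 is at or above $478,600, so the credit is $0.
Property Tax Rebate: $485,200 is at or above $474,900, so the credit is $0.
Renter's Relief Credit: 10% of the $89,200 excess over $396,000 is $8,920 ≥ base, so the credit is $0.
Total: $521 + $0 + $0 + $0 = $521.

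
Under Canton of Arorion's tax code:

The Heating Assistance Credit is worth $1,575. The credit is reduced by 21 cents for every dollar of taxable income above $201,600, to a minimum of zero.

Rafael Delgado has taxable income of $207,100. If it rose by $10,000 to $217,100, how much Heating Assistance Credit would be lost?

At $207,100 — 21% of the $5,500 excess over $201,600 is $1,155; credit = $1,575 − $1,155 = $420.
At $217,100 — 21% of the $15,500 excess over $201,600 is $3,255 ≥ base, so the credit is $0.
Lost: $420 − $0 = $420.

$420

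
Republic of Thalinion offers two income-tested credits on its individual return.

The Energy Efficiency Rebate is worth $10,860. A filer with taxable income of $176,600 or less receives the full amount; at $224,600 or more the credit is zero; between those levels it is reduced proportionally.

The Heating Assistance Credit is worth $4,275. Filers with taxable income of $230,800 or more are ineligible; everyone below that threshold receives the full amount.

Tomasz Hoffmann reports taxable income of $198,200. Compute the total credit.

Energy Efficiency Rebate: $198,200 is $21,600 into a $48,000 phase-out range, leaving 26,400/48,000 of the credit: $10,860 × 26,400/48,000 = $5,973.
Heating Assistance Credit: $198,200 is below the $230,800 cutoff, so the full $4,275 applies.
Total: $5,973 + $4,275 = $10,248.

$10,248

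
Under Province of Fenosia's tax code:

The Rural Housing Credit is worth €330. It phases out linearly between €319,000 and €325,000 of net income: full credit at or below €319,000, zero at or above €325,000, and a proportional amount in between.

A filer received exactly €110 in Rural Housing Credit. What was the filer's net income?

€323,000

€110 is 110/330 of the full €330, so 220/330 of the €6,000 range has been used: income = €319,000 + €6,000 × 220/330 = €323,000.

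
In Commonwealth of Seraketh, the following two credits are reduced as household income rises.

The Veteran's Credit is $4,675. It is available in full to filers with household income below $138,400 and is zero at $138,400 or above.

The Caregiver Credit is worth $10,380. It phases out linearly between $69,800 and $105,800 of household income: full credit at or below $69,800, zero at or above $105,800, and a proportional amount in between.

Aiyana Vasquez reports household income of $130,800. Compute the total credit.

$4,675

Veteran's Credit: $130,800 is below the $138,400 cutoff, so the full $4,675 applies.
Caregiver Credit: $130,800 is at or above $105,800, so the credit is $0.
Total: $4,675 + $0 = $4,675.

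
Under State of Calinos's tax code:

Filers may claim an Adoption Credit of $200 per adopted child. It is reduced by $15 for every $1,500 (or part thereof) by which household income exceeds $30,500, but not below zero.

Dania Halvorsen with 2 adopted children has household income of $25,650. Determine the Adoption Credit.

Adoption Credit: base = 2 × $200 = $400. $25,650 is at or below the $30,500 threshold, so the full $400 applies.

$400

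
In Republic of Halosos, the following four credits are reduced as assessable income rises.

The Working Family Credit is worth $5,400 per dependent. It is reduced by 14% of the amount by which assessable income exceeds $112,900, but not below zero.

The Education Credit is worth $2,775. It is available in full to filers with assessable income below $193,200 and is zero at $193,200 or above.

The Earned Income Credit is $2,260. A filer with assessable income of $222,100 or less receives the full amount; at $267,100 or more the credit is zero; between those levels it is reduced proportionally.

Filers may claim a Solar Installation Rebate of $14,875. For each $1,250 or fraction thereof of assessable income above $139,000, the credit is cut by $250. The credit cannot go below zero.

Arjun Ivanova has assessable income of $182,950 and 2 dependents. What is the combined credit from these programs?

$11,903

Working Family Credit: base = 2 × $5,400 = $10,800. 14% of the $70,050 excess over $112,900 is $9,807; credit = $10,800 − $9,807 = $993.
Education Credit: $182,950 is below the $193,200 cutoff, so the full $2,775 applies.
Earned Income Credit: $182,950 is at or below the $222,100 threshold, so the full $2,260 applies.
Solar Installation Rebate: income exceeds $139,000 by $43,950, which is 36 full-or-partial $1,250 increments; reduction = 36 × $250 = $9,000, leaving $5,875.
Total: $993 + $2,775 + $2,260 + $5,875 = $11,903.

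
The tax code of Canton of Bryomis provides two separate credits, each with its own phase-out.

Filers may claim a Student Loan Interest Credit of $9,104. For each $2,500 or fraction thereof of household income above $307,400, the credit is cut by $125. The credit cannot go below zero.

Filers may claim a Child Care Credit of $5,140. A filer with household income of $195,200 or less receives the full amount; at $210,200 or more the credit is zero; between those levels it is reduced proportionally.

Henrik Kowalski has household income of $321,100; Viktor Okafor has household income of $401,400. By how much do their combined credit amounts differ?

Henrik ($321,100): Student Loan Interest Credit: income exceeds $307,400 by $13,700, which is 6 full-or-partial $2,500 increments; reduction = 6 × $125 = $750, leaving $8,354. Child Care Credit: $321,100 is at or above $210,200, so the credit is $0. total $8,354 + $0 = $8,354
Viktor ($401,400): Student Loan Interest Credit: income exceeds $307,400 by $94,000, which is 38 full-or-partial $2,500 increments; reduction = 38 × $125 = $4,750, leaving $4,354. Child Care Credit: $401,400 is at or above $210,200, so the credit is $0. total $4,354 + $0 = $4,354
Difference: |$8,354 − $4,354| = $4,000.

$4,000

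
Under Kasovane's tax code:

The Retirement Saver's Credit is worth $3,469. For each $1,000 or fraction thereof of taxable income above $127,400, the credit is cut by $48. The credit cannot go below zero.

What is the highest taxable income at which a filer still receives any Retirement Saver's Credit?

After 72 increments the reduction is 72 × $48 = $3,456, leaving $13; one more increment wipes it out. Increment 72 ends at excess 72 × $1,000 = $72,000, so the highest qualifying income is $127,400 + $72,000 = $199,400.

$199,400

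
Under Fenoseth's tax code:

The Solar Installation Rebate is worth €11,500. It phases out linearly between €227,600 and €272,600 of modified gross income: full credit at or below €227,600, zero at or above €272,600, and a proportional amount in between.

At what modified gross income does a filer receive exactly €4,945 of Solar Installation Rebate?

€253,250

€4,945 is 4,945/11,500 of the full €11,500, so 6,555/11,500 of the €45,000 range has been used: income = €227,600 + €45,000 × 6,555/11,500 = €253,250.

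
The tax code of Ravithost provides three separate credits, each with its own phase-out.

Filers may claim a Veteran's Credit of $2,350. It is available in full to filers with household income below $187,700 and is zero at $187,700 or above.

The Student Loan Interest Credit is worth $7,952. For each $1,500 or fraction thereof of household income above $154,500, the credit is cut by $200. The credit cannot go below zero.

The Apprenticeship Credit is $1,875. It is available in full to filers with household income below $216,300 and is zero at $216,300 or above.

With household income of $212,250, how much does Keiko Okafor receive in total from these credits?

$2,027

Veteran's Credit: $212,250 meets or exceeds the $187,700 cutoff, so the credit is $0.
Student Loan Interest Credit: income exceeds $154,500 by $57,750, which is 39 full-or-partial $1,500 increments; reduction = 39 × $200 = $7,800, leaving $152.
Apprenticeship Credit: $212,250 is below the $216,300 cutoff, so the full $1,875 applies.
Total: $0 + $152 + $1,875 = $2,027.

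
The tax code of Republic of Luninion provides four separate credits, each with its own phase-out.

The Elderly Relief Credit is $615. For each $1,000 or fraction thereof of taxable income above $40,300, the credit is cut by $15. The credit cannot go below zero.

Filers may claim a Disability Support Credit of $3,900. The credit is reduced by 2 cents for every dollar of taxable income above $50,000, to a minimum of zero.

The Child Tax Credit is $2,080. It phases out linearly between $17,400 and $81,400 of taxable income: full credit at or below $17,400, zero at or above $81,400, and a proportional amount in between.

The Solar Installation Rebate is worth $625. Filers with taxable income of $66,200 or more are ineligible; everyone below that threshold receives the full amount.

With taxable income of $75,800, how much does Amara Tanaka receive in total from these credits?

Elderly Relief Credit: income exceeds $40,300 by $35,500, which is 36 full-or-partial $1,000 increments; reduction = 36 × $15 = $540, leaving $75.
Disability Support Credit: 2% of the $25,800 excess over $50,000 is $516; credit = $3,900 − $516 = $3,384.
Child Tax Credit: $75,800 is $58,400 into a $64,000 phase-out range, leaving 5,600/64,000 of the credit: $2,080 × 5,600/64,000 = $182.
Solar Installation Rebate: $75,800 meets or exceeds the $66,200 cutoff, so the credit is $0.
Total: $75 + $3,384 + $182 + $0 = $3,641.

$3,641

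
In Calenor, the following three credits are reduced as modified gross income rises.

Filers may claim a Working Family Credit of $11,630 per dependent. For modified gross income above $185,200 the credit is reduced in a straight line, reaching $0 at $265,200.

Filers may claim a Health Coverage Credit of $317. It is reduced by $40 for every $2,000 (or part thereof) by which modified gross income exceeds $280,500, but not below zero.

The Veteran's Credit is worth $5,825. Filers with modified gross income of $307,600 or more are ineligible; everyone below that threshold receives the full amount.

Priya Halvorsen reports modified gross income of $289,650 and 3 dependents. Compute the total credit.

$5,942

Working Family Credit: base = 3 × $11,630 = $34,890. $289,650 is at or above $265,200, so the credit is $0.
Health Coverage Credit: income exceeds $280,500 by $9,150, which is 5 full-or-partial $2,000 increments; reduction = 5 × $40 = $200, leaving $117.
Veteran's Credit: $289,650 is below the $307,600 cutoff, so the full $5,825 applies.
Total: $0 + $117 + $5,825 = $5,942.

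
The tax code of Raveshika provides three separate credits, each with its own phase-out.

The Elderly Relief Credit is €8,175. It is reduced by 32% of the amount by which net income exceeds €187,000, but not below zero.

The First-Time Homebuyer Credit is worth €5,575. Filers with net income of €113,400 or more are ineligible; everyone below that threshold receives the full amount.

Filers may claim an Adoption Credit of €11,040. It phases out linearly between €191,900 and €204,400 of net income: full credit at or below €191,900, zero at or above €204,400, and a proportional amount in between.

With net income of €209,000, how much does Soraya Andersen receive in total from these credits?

Elderly Relief Credit: 32% of the €22,000 excess over €187,000 is €7,040; credit = €8,175 − €7,040 = €1,135.
First-Time Homebuyer Credit: €209,000 meets or exceeds the €113,400 cutoff, so the credit is €0.
Adoption Credit: €209,000 is at or above €204,400, so the credit is €0.
Total: €1,135 + €0 + €0 = €1,135.

€1,135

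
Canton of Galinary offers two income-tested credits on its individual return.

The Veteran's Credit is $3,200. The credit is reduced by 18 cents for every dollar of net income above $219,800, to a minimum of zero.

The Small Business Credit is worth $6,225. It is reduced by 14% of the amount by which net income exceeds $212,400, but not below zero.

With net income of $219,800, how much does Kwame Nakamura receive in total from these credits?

Veteran's Credit: $219,800 is at or below the $219,800 threshold, so the full $3,200 applies.
Small Business Credit: 14% of the $7,400 excess over $212,400 is $1,036; credit = $6,225 − $1,036 = $5,189.
Total: $3,200 + $5,189 = $8,389.

$8,389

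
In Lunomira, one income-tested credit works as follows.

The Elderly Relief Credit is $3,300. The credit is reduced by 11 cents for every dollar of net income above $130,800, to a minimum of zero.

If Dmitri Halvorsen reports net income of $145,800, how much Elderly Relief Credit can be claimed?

$1,650

Elderly Relief Credit: 11% of the $15,000 excess over $130,800 is $1,650; credit = $3,300 − $1,650 = $1,650.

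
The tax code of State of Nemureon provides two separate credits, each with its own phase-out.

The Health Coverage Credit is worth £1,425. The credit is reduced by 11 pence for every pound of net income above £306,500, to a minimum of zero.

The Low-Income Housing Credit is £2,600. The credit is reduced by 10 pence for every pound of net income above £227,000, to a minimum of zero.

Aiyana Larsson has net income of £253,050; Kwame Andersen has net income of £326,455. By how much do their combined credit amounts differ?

£1,425

Aiyana (£253,050): Health Coverage Credit: £253,050 is at or below the £306,500 threshold, so the full £1,425 applies. Low-Income Housing Credit: 10% of the £26,050 excess over £227,000 is £2,605 ≥ base, so the credit is £0. total £1,425 + £0 = £1,425
Kwame (£326,455): Health Coverage Credit: 11% of the £19,955 excess over £306,500 is £2,195.05 ≥ base, so the credit is £0. Low-Income Housing Credit: 10% of the £99,455 excess over £227,000 is £9,945.50 ≥ base, so the credit is £0. total £0 + £0 = £0
Difference: |£1,425 − £0| = £1,425.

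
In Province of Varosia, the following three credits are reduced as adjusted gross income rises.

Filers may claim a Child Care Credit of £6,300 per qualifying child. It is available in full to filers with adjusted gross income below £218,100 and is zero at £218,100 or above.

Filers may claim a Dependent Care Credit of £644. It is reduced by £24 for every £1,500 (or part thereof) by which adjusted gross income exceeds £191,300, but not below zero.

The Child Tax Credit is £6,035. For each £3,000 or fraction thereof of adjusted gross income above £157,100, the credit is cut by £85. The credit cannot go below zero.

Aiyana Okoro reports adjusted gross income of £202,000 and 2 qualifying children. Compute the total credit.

£17,812

Child Care Credit: base = 2 × £6,300 = £12,600. £202,000 is below the £218,100 cutoff, so the full £12,600 applies.
Dependent Care Credit: income exceeds £191,300 by £10,700, which is 8 full-or-partial £1,500 increments; reduction = 8 × £24 = £192, leaving £452.
Child Tax Credit: income exceeds £157,100 by £44,900, which is 15 full-or-partial £3,000 increments; reduction = 15 × £85 = £1,275, leaving £4,760.
Total: £12,600 + £452 + £4,760 = £17,812.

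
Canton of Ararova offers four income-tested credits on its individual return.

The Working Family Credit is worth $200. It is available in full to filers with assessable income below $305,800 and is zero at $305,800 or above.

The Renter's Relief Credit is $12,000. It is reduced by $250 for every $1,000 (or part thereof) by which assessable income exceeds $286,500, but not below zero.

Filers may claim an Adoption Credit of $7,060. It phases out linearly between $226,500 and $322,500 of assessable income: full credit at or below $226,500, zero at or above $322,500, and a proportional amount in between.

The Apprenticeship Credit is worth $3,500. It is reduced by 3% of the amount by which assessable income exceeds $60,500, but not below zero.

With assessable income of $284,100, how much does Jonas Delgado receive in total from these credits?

$15,024

Working Family Credit: $284,100 is below the $305,800 cutoff, so the full $200 applies.
Renter's Relief Credit: $284,100 is at or below the $286,500 threshold, so the full $12,000 applies.
Adoption Credit: $284,100 is $57,600 into a $96,000 phase-out range, leaving 38,400/96,000 of the credit: $7,060 × 38,400/96,000 = $2,824.
Apprenticeship Credit: 3% of the $223,600 excess over $60,500 is $6,708 ≥ base, so the credit is $0.
Total: $200 + $12,000 + $2,824 + $0 = $15,024.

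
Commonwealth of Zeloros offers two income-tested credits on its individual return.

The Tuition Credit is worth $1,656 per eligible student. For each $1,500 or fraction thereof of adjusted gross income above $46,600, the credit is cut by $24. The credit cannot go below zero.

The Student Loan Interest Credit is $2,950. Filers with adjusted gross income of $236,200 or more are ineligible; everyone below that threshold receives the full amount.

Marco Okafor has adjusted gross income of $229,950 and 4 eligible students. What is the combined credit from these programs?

$6,622

Tuition Credit: base = 4 × $1,656 = $6,624. income exceeds $46,600 by $183,350, which is 123 full-or-partial $1,500 increments; reduction = 123 × $24 = $2,952, leaving $3,672.
Student Loan Interest Credit: $229,950 is below the $236,200 cutoff, so the full $2,950 applies.
Total: $3,672 + $2,950 = $6,622.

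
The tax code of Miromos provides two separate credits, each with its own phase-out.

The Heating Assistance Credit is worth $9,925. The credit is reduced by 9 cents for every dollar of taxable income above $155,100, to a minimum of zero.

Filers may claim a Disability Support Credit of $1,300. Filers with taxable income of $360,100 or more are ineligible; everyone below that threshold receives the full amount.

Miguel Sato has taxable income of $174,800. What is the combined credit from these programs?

$9,452

Heating Assistance Credit: 9% of the $19,700 excess over $155,100 is $1,773; credit = $9,925 − $1,773 = $8,152.
Disability Support Credit: $174,800 is below the $360,100 cutoff, so the full $1,300 applies.
Total: $8,152 + $1,300 = $9,452.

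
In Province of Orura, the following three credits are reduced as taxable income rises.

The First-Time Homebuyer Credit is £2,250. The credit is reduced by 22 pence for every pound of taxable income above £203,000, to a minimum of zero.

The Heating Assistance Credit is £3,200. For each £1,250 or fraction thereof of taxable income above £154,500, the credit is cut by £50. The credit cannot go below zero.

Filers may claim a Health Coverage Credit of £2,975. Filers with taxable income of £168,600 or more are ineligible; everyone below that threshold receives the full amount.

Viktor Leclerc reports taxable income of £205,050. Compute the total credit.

First-Time Homebuyer Credit: 22% of the £2,050 excess over £203,000 is £451; credit = £2,250 − £451 = £1,799.
Heating Assistance Credit: income exceeds £154,500 by £50,550, which is 41 full-or-partial £1,250 increments; reduction = 41 × £50 = £2,050, leaving £1,150.
Health Coverage Credit: £205,050 meets or exceeds the £168,600 cutoff, so the credit is £0.
Total: £1,799 + £1,150 + £0 = £2,949.

£2,949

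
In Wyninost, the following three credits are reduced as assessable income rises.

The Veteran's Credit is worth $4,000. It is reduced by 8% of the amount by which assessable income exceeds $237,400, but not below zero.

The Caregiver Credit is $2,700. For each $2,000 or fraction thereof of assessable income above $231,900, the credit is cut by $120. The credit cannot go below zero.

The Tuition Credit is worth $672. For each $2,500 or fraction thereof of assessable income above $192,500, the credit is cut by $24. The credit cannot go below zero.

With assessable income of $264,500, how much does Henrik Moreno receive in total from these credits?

$2,492

Veteran's Credit: 8% of the $27,100 excess over $237,400 is $2,168; credit = $4,000 − $2,168 = $1,832.
Caregiver Credit: income exceeds $231,900 by $32,600, which is 17 full-or-partial $2,000 increments; reduction = 17 × $120 = $2,040, leaving $660.
Tuition Credit: income exceeds $192,500 by $72,000 → 29 increments × $24 = $696 ≥ base, so the credit is $0.
Total: $1,832 + $660 + $0 = $2,492.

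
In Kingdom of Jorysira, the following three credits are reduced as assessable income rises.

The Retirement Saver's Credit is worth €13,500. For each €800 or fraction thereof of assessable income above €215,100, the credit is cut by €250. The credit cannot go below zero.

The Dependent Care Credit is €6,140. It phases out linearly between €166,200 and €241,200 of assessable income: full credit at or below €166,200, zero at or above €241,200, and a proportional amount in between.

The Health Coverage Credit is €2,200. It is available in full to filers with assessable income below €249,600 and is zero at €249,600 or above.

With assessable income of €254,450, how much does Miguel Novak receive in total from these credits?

Retirement Saver's Credit: income exceeds €215,100 by €39,350, which is 50 full-or-partial €800 increments; reduction = 50 × €250 = €12,500, leaving €1,000.
Dependent Care Credit: €254,450 is at or above €241,200, so the credit is €0.
Health Coverage Credit: €254,450 meets or exceeds the €249,600 cutoff, so the credit is €0.
Total: €1,000 + €0 + €0 = €1,000.

€1,000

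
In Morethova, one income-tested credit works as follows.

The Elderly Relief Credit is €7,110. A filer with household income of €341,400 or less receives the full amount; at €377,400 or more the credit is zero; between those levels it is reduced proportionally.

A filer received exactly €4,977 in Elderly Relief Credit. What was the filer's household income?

€4,977 is 4,977/7,110 of the full €7,110, so 2,133/7,110 of the €36,000 range has been used: income = €341,400 + €36,000 × 2,133/7,110 = €352,200.

€352,200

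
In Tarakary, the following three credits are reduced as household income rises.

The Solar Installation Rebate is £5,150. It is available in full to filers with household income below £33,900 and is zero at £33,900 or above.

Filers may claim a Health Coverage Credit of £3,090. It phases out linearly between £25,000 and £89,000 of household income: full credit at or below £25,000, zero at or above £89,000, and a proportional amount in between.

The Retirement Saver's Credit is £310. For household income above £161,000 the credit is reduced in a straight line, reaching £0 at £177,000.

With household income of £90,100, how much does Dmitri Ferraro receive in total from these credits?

£310

Solar Installation Rebate: £90,100 meets or exceeds the £33,900 cutoff, so the credit is £0.
Health Coverage Credit: £90,100 is at or above £89,000, so the credit is £0.
Retirement Saver's Credit: £90,100 is at or below the £161,000 threshold, so the full £310 applies.
Total: £0 + £0 + £310 = £310.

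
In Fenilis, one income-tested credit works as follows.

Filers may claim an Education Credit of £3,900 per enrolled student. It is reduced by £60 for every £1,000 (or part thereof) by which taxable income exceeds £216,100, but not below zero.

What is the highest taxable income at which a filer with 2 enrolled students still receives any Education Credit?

£345,100

Full credit = 2 × £3,900 = £7,800.
After 129 increments the reduction is 129 × £60 = £7,740, leaving £60; one more increment wipes it out. Increment 129 ends at excess 129 × £1,000 = £129,000, so the highest qualifying income is £216,100 + £129,000 = £345,100.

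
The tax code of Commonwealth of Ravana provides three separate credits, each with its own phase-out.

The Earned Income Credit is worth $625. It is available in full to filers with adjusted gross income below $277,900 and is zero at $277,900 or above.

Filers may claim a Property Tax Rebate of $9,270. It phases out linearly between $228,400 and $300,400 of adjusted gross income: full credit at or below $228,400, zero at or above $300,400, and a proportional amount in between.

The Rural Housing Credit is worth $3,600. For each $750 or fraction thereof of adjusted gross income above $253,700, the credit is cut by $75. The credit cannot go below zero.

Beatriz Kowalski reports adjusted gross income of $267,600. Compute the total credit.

$7,023

Earned Income Credit: $267,600 is below the $277,900 cutoff, so the full $625 applies.
Property Tax Rebate: $267,600 is $39,200 into a $72,000 phase-out range, leaving 32,800/72,000 of the credit: $9,270 × 32,800/72,000 = $4,223.
Rural Housing Credit: income exceeds $253,700 by $13,900, which is 19 full-or-partial $750 increments; reduction = 19 × $75 = $1,425, leaving $2,175.
Total: $625 + $4,223 + $2,175 = $7,023.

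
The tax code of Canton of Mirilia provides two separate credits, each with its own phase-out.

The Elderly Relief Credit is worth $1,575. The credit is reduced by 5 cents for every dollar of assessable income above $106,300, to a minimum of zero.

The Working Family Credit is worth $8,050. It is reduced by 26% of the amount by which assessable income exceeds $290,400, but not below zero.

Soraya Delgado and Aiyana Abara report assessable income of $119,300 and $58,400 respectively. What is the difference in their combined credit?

$650

Soraya ($119,300): Elderly Relief Credit: 5% of the $13,000 excess over $106,300 is $650; credit = $1,575 − $650 = $925. Working Family Credit: $119,300 is at or below the $290,400 threshold, so the full $8,050 applies. total $925 + $8,050 = $8,975
Aiyana ($58,400): Elderly Relief Credit: $58,400 is at or below the $106,300 threshold, so the full $1,575 applies. Working Family Credit: $58,400 is at or below the $290,400 threshold, so the full $8,050 applies. total $1,575 + $8,050 = $9,625
Difference: |$8,975 − $9,625| = $650.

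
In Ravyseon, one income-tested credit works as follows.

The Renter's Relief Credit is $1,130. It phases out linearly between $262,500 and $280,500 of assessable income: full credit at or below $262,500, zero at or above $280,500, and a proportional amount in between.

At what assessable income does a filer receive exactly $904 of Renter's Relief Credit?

$266,100

$904 is 904/1,130 of the full $1,130, so 226/1,130 of the $18,000 range has been used: income = $262,500 + $18,000 × 226/1,130 = $266,100.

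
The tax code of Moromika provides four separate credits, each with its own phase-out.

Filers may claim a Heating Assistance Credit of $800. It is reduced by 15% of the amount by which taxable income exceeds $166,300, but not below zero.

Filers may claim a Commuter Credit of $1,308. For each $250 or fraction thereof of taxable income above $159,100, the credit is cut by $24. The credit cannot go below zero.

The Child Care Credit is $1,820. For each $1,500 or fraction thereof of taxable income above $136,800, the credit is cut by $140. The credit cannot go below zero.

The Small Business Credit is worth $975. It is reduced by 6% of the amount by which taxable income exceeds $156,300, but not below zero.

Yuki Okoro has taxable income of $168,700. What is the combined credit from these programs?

$1,043

Heating Assistance Credit: 15% of the $2,400 excess over $166,300 is $360; credit = $800 − $360 = $440.
Commuter Credit: income exceeds $159,100 by $9,600, which is 39 full-or-partial $250 increments; reduction = 39 × $24 = $936, leaving $372.
Child Care Credit: income exceeds $136,800 by $31,900 → 22 increments × $140 = $3,080 ≥ base, so the credit is $0.
Small Business Credit: 6% of the $12,400 excess over $156,300 is $744; credit = $975 − $744 = $231.
Total: $440 + $372 + $0 + $231 = $1,043.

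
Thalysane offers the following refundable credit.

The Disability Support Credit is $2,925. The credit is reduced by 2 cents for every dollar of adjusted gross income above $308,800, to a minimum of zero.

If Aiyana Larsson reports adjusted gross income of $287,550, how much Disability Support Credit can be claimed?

$2,925

Disability Support Credit: $287,550 is at or below the $308,800 threshold, so the full $2,925 applies.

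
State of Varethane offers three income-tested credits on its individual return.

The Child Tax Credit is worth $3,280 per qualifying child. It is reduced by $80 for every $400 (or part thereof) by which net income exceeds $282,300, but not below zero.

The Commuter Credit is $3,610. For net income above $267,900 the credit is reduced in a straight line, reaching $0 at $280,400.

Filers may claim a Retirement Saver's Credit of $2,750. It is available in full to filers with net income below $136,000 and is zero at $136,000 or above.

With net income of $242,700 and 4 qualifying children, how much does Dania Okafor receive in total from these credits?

Child Tax Credit: base = 4 × $3,280 = $13,120. $242,700 is at or below the $282,300 threshold, so the full $13,120 applies.
Commuter Credit: $242,700 is at or below the $267,900 threshold, so the full $3,610 applies.
Retirement Saver's Credit: $242,700 meets or exceeds the $136,000 cutoff, so the credit is $0.
Total: $13,120 + $3,610 + $0 = $16,730.

$16,730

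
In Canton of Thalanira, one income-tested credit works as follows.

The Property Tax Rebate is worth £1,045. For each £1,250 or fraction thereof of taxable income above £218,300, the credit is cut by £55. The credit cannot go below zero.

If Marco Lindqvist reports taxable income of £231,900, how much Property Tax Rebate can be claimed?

£440

Property Tax Rebate: income exceeds £218,300 by £13,600, which is 11 full-or-partial £1,250 increments; reduction = 11 × £55 = £605, leaving £440.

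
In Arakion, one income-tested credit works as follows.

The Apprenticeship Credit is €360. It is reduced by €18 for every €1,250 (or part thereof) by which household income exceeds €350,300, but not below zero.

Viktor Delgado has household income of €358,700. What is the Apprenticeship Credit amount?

Apprenticeship Credit: income exceeds €350,300 by €8,400, which is 7 full-or-partial €1,250 increments; reduction = 7 × €18 = €126, leaving €234.

€234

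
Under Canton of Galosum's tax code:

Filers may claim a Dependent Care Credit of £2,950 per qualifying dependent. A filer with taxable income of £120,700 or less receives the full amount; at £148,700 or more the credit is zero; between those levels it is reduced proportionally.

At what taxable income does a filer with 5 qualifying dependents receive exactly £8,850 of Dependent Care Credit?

£131,900

Full credit = 5 × £2,950 = £14,750.
£8,850 is 8,850/14,750 of the full £14,750, so 5,900/14,750 of the £28,000 range has been used: income = £120,700 + £28,000 × 5,900/14,750 = £131,900.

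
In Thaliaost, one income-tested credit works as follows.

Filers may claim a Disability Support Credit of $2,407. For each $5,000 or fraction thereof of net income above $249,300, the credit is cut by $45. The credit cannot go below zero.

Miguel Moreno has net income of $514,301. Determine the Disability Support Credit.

Disability Support Credit: income exceeds $249,300 by $265,001 → 54 increments × $45 = $2,430 ≥ base, so the credit is $0.

$0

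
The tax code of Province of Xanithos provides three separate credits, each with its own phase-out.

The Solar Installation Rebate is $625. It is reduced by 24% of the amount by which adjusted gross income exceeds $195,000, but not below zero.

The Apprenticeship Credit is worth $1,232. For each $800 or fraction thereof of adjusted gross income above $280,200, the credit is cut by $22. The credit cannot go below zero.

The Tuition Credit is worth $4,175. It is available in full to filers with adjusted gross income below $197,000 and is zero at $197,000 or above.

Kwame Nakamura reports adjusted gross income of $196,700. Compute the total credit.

$5,624

Solar Installation Rebate: 24% of the $1,700 excess over $195,000 is $408; credit = $625 − $408 = $217.
Apprenticeship Credit: $196,700 is at or below the $280,200 threshold, so the full $1,232 applies.
Tuition Credit: $196,700 is below the $197,000 cutoff, so the full $4,175 applies.
Total: $217 + $1,232 + $4,175 = $5,624.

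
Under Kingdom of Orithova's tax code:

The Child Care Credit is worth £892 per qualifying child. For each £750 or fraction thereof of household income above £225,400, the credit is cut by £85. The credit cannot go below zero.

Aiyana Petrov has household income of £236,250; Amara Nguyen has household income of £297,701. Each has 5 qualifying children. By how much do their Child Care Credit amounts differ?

Aiyana (£236,250): Child Care Credit: base = 5 × £892 = £4,460. income exceeds £225,400 by £10,850, which is 15 full-or-partial £750 increments; reduction = 15 × £85 = £1,275, leaving £3,185.
Amara (£297,701): Child Care Credit: base = 5 × £892 = £4,460. income exceeds £225,400 by £72,301 → 97 increments × £85 = £8,245 ≥ base, so the credit is £0.
Difference: |£3,185 − £0| = £3,185.

£3,185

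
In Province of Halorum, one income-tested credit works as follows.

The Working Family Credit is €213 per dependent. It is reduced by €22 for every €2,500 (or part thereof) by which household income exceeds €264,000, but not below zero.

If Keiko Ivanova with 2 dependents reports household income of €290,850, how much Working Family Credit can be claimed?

€184

Working Family Credit: base = 2 × €213 = €426. income exceeds €264,000 by €26,850, which is 11 full-or-partial €2,500 increments; reduction = 11 × €22 = €242, leaving €184.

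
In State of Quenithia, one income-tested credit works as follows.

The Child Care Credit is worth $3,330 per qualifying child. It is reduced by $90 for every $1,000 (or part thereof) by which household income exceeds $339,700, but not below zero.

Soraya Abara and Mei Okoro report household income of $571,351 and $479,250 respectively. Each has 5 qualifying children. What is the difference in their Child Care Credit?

Soraya ($571,351): Child Care Credit: base = 5 × $3,330 = $16,650. income exceeds $339,700 by $231,651 → 232 increments × $90 = $20,880 ≥ base, so the credit is $0.
Mei ($479,250): Child Care Credit: base = 5 × $3,330 = $16,650. income exceeds $339,700 by $139,550, which is 140 full-or-partial $1,000 increments; reduction = 140 × $90 = $12,600, leaving $4,050.
Difference: |$0 − $4,050| = $4,050.

$4,050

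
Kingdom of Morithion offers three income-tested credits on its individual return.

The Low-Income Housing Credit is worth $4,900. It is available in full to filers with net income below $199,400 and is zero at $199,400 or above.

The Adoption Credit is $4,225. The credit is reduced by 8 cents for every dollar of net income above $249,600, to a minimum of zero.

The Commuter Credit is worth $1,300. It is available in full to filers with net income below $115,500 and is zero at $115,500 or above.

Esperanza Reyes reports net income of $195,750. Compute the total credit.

Low-Income Housing Credit: $195,750 is below the $199,400 cutoff, so the full $4,900 applies.
Adoption Credit: $195,750 is at or below the $249,600 threshold, so the full $4,225 applies.
Commuter Credit: $195,750 meets or exceeds the $115,500 cutoff, so the credit is $0.
Total: $4,900 + $4,225 + $0 = $9,125.

$9,125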